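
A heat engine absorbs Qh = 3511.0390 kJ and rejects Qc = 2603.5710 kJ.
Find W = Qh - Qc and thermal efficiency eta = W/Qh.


W = 3511.0390 - 2603.5710 = 907.4680 kJ
eta = 907.4680 / 3511.0390 = 0.2585 = 25.8461%

W = 907.4680 kJ, eta = 25.8461%


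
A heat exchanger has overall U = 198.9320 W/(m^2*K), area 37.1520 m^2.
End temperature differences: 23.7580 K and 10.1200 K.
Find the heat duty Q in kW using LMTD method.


LMTD = 15.9807 K
Q = 198.9320 * 37.1520 * 15.9807 = 118108.7351 W = 118.1087 kW

118.1087 kW


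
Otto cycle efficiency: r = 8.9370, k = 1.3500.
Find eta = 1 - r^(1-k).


r^(k-1) = 2.1524
eta = 1 - 1/2.1524 = 0.5354 = 53.5396%

53.5396%


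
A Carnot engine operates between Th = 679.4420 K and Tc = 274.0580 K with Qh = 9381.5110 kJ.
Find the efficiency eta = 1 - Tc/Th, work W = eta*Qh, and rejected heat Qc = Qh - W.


eta = 1 - 274.0580/679.4420 = 0.5966
W = 0.5966 * 9381.5110 = 5597.4085 kJ
Qc = 9381.5110 - 5597.4085 = 3784.1025 kJ

eta = 59.6643%, W = 5597.4085 kJ, Qc = 3784.1025 kJ


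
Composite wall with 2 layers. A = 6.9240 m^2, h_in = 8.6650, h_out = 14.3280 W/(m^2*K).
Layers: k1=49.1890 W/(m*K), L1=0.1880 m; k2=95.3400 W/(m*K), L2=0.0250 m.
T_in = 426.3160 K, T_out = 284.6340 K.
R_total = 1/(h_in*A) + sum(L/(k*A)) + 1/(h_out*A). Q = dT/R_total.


R_conv_in = 1/(8.6650*6.9240) = 0.0167
R_1 = 0.1880/(49.1890*6.9240) = 0.0006
R_2 = 0.0250/(95.3400*6.9240) = 3.7871e-05
R_conv_out = 1/(14.3280*6.9240) = 0.0101
R_total = 0.0273 K/W
Q = 141.6820 / 0.0273 = 5182.7092 W

R_total = 0.0273 K/W, Q = 5182.7092 W


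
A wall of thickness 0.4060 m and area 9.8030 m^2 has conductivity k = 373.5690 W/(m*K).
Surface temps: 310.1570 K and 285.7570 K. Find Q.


dT = 24.4000 K
Q = 373.5690 * 9.8030 * 24.4000 / 0.4060 = 220086.6121 W

220086.6121 W


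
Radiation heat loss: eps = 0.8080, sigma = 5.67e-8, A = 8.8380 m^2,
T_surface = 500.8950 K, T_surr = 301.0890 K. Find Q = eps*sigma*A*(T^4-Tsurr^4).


T^4 = 6.2949e+10
Tsurr^4 = 8.2183e+09
Q = 0.8080 * 5.67e-8 * 8.8380 * 5.4730e+10 = 22160.3915 W

22160.3915 W


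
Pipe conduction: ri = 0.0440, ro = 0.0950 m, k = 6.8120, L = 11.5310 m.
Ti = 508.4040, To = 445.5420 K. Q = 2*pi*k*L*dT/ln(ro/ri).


dT = 62.8620 K
ln(ro/ri) = 0.7697
Q = 2*pi*6.8120*11.5310*62.8620 / 0.7697 = 40308.3831 W

40308.3831 W


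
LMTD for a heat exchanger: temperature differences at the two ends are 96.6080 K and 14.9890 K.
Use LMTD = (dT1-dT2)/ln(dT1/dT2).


dT1/dT2 = 6.4453
ln(dT1/dT2) = 1.8633
LMTD = 81.6190 / 1.8633 = 43.8024 K

43.8024 K


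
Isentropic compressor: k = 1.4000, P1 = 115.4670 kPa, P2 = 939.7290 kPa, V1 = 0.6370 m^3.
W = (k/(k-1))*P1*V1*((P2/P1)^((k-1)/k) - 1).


(k-1)/k = 0.2857
(P2/P1)^exp = 1.8204
W = 3.5000 * 115.4670 * 0.6370 * (1.8204 - 1) = 211.1865 kJ

211.1865 kJ


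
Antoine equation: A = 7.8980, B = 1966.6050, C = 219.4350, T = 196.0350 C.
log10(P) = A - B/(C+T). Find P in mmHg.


C+T = 415.4700
B/(C+T) = 4.7334
log10(P) = 7.8980 - 4.7334 = 3.1646
P = 10^3.1646 = 1460.6748 mmHg

1460.6748 mmHg


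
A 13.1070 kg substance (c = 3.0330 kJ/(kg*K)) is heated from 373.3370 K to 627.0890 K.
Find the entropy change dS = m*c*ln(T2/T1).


T2/T1 = 1.6797
ln(T2/T1) = 0.5186
dS = 13.1070 * 3.0330 * 0.5186 = 20.6165 kJ/K

20.6165 kJ/K


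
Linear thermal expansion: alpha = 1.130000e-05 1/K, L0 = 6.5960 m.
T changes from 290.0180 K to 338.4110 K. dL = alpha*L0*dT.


dT = 48.3930 K
dL = 1.130000e-05 * 6.5960 * 48.3930 = 0.003607 m
L_final = 6.599607 m

dL = 0.003607 m


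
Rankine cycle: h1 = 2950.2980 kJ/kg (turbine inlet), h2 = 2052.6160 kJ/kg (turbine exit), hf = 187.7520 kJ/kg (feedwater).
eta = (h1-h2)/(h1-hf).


W = 897.6820 kJ/kg
Q_in = 2762.5460 kJ/kg
eta = 0.3249 = 32.4947%

eta = 32.4947%


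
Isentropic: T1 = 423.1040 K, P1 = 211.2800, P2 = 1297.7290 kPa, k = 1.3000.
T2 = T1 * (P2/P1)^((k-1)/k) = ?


(k-1)/k = 0.2308
(P2/P1)^exp = 1.5203
T2 = 423.1040 * 1.5203 = 643.2332 K

643.2332 K


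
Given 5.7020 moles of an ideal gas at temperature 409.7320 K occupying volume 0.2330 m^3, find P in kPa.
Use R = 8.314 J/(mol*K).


P = nRT/V = 5.7020 * 8.314 * 409.7320 / 0.2330
= 19423.9306 / 0.2330 = 83364.5088 Pa = 83.3645 kPa

83.3645 kPa


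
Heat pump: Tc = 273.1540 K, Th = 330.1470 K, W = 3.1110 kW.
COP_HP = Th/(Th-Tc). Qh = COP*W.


COP = 330.1470 / 56.9930 = 5.7928
Qh = 5.7928 * 3.1110 = 18.0213 kW

COP = 5.7928, Qh = 18.0213 kW


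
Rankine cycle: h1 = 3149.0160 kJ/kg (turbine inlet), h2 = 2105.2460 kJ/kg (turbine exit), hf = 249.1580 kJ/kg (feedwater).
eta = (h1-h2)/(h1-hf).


W = 1043.7700 kJ/kg
Q_in = 2899.8580 kJ/kg
eta = 0.3599 = 35.9938%

eta = 35.9938%


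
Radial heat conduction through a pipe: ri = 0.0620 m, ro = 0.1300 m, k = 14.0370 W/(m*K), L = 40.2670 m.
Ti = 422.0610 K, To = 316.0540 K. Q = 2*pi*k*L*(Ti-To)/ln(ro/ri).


dT = 106.0070 K
ln(ro/ri) = 0.7404
Q = 2*pi*14.0370*40.2670*106.0070 / 0.7404 = 508477.2640 W

508477.2640 W


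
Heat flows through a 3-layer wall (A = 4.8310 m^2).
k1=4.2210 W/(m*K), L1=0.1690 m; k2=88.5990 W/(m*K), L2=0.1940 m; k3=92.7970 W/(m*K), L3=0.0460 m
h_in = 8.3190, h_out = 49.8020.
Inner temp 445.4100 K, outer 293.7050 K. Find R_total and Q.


R_conv_in = 1/(8.3190*4.8310) = 0.0249
R_1 = 0.1690/(4.2210*4.8310) = 0.0083
R_2 = 0.1940/(88.5990*4.8310) = 0.0005
R_3 = 0.0460/(92.7970*4.8310) = 0.0001
R_conv_out = 1/(49.8020*4.8310) = 0.0042
R_total = 0.0379 K/W
Q = 151.7050 / 0.0379 = 4004.6378 W

R_total = 0.0379 K/W, Q = 4004.6378 W


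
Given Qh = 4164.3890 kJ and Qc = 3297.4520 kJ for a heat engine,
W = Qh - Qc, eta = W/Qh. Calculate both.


W = 4164.3890 - 3297.4520 = 866.9370 kJ
eta = 866.9370 / 4164.3890 = 0.2082 = 20.8179%

W = 866.9370 kJ, eta = 20.8179%


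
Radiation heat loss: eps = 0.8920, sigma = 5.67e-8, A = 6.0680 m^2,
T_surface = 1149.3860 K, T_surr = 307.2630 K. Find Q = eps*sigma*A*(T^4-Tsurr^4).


T^4 = 1.7453e+12
Tsurr^4 = 8.9134e+09
Q = 0.8920 * 5.67e-8 * 6.0680 * 1.7364e+12 = 532884.8984 W

532884.8984 W


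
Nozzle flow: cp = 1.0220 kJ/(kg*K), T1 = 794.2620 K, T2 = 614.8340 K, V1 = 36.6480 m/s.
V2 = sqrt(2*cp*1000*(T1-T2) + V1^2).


dT = 179.4280 K
2*cp*1000*dT = 366750.8320
V1^2 = 1343.0759
V2 = sqrt(368093.9079) = 606.7074 m/s

606.7074 m/s


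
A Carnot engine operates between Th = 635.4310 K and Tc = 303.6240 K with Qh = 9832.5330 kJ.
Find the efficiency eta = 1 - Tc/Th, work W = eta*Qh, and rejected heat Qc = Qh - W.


eta = 1 - 303.6240/635.4310 = 0.5222
W = 0.5222 * 9832.5330 = 5134.3156 kJ
Qc = 9832.5330 - 5134.3156 = 4698.2174 kJ

eta = 52.2176%, W = 5134.3156 kJ, Qc = 4698.2174 kJ


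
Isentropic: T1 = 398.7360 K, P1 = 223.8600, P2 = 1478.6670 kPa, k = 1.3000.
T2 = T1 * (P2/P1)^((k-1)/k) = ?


(k-1)/k = 0.2308
(P2/P1)^exp = 1.5460
T2 = 398.7360 * 1.5460 = 616.4413 K

616.4413 K


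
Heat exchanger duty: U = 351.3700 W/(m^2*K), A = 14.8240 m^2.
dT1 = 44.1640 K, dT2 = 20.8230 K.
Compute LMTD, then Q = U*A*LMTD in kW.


LMTD = 31.0447 K
Q = 351.3700 * 14.8240 * 31.0447 = 161702.7035 W = 161.7027 kW

161.7027 kW


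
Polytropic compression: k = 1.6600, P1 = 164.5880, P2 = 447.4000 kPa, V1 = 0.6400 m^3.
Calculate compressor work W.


(k-1)/k = 0.3976
(P2/P1)^exp = 1.4882
W = 2.5152 * 164.5880 * 0.6400 * (1.4882 - 1) = 129.3524 kJ

129.3524 kJ


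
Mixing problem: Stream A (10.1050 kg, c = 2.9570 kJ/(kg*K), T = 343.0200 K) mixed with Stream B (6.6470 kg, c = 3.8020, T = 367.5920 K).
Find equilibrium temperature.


num = 19539.3500
den = 55.1524
Tf = 354.2794 K

354.2794 K


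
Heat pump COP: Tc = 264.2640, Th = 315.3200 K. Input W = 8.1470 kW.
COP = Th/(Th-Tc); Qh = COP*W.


COP = 315.3200 / 51.0560 = 6.1760
Qh = 6.1760 * 8.1470 = 50.3156 kW

COP = 6.1760, Qh = 50.3156 kW


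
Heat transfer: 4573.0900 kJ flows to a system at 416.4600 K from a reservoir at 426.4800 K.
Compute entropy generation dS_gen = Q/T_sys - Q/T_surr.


dS_sys = 4573.0900/416.4600 = 10.9809 kJ/K
dS_surr = -4573.0900/426.4800 = -10.7229 kJ/K
dS_gen = 10.9809 - 10.7229 = 0.2580 kJ/K (irreversible)

dS_gen = 0.2580 kJ/K, irreversible


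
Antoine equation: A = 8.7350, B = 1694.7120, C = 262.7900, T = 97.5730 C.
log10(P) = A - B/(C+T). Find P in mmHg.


C+T = 360.3630
B/(C+T) = 4.7028
log10(P) = 8.7350 - 4.7028 = 4.0322
P = 10^4.0322 = 10769.8250 mmHg

10769.8250 mmHg


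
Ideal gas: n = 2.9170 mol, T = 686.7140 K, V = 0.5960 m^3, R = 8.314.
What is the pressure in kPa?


P = nRT/V = 2.9170 * 8.314 * 686.7140 / 0.5960
= 16654.1454 / 0.5960 = 27943.1969 Pa = 27.9432 kPa

27.9432 kPa


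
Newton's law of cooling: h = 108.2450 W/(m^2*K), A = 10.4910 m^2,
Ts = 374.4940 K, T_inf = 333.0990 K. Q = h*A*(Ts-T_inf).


dT = 41.3950 K
Q = 108.2450 * 10.4910 * 41.3950 = 47008.0914 W

47008.0914 W


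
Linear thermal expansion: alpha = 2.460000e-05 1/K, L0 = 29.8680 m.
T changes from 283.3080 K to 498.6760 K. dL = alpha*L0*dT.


dT = 215.3680 K
dL = 2.460000e-05 * 29.8680 * 215.3680 = 0.158242 m
L_final = 30.026242 m

dL = 0.158242 m


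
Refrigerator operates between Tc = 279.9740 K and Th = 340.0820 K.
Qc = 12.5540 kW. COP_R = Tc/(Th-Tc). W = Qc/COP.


COP = 279.9740 / 60.1080 = 4.6578
W = 12.5540 / 4.6578 = 2.6952 kW

COP = 4.6578, W = 2.6952 kW


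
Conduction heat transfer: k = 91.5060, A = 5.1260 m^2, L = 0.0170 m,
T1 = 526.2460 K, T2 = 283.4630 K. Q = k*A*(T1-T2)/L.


dT = 242.7830 K
Q = 91.5060 * 5.1260 * 242.7830 / 0.0170 = 6698807.9259 W

6698807.9259 W


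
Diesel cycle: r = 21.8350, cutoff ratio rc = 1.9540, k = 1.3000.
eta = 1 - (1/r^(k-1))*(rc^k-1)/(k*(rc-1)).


r^(k-1) = 2.5220
rc^k = 2.3889
eta = 0.5559 = 55.5942%

55.5942%


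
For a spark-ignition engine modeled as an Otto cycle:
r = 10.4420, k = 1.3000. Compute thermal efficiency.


r^(k-1) = 2.0213
eta = 1 - 1/2.0213 = 0.5053 = 50.5274%

50.5274%


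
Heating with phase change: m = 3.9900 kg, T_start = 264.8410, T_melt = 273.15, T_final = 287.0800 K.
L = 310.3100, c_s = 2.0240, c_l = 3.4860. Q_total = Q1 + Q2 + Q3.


Q1 (sensible, solid) = 3.9900 * 2.0240 * 8.3090 = 67.1015 kJ
Q2 (latent) = 3.9900 * 310.3100 = 1238.1369 kJ
Q3 (sensible, liquid) = 3.9900 * 3.4860 * 13.9300 = 193.7543 kJ
Q_total = 1498.9927 kJ

1498.9927 kJ


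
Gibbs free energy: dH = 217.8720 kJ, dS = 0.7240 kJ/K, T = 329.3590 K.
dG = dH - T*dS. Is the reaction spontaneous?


T*dS = 329.3590 * 0.7240 = 238.4559 kJ
dG = 217.8720 - 238.4559 = -20.5839 kJ (spontaneous)

dG = -20.5839 kJ, spontaneous


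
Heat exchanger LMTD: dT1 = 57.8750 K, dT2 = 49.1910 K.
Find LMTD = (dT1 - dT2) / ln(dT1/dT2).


dT1/dT2 = 1.1765
ln(dT1/dT2) = 0.1626
LMTD = 8.6840 / 0.1626 = 53.4154 K

53.4154 K


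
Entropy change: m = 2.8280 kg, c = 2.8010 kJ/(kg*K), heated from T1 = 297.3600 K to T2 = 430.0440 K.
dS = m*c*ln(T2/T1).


T2/T1 = 1.4462
ln(T2/T1) = 0.3689
dS = 2.8280 * 2.8010 * 0.3689 = 2.9225 kJ/K

2.9225 kJ/K


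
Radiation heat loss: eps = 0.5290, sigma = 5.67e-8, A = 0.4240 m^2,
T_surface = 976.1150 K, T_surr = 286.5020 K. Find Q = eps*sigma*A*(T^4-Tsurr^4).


T^4 = 9.0783e+11
Tsurr^4 = 6.7377e+09
Q = 0.5290 * 5.67e-8 * 0.4240 * 9.0109e+11 = 11459.7010 W

11459.7010 W


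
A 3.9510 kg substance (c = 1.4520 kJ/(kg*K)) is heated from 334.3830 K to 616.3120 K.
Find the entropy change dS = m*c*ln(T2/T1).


T2/T1 = 1.8431
ln(T2/T1) = 0.6115
dS = 3.9510 * 1.4520 * 0.6115 = 3.5079 kJ/K

3.5079 kJ/K


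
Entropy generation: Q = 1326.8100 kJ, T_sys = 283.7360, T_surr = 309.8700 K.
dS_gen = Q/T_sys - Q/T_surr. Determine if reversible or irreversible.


dS_sys = 1326.8100/283.7360 = 4.6762 kJ/K
dS_surr = -1326.8100/309.8700 = -4.2818 kJ/K
dS_gen = 4.6762 - 4.2818 = 0.3944 kJ/K (irreversible)

dS_gen = 0.3944 kJ/K, irreversible


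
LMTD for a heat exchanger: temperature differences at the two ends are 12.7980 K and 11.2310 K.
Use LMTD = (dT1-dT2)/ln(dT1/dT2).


dT1/dT2 = 1.1395
ln(dT1/dT2) = 0.1306
LMTD = 1.5670 / 0.1306 = 11.9974 K

11.9974 K


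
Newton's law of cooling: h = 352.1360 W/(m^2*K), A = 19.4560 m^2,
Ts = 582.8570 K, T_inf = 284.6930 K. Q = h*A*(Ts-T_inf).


dT = 298.1640 K
Q = 352.1360 * 19.4560 * 298.1640 = 2042768.6787 W

2042768.6787 W


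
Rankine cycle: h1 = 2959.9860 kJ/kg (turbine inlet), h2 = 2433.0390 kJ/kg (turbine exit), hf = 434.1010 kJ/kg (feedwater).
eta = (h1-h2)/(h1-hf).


W = 526.9470 kJ/kg
Q_in = 2525.8850 kJ/kg
eta = 0.2086 = 20.8619%

eta = 20.8619%


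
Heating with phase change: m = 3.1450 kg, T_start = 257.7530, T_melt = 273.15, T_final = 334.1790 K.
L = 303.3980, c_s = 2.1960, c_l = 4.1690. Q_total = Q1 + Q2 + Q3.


Q1 (sensible, solid) = 3.1450 * 2.1960 * 15.3970 = 106.3381 kJ
Q2 (latent) = 3.1450 * 303.3980 = 954.1867 kJ
Q3 (sensible, liquid) = 3.1450 * 4.1690 * 61.0290 = 800.1820 kJ
Q_total = 1860.7069 kJ

1860.7069 kJ


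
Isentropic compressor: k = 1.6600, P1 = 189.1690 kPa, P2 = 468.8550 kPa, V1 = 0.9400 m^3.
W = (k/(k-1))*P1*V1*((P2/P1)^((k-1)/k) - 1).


(k-1)/k = 0.3976
(P2/P1)^exp = 1.4346
W = 2.5152 * 189.1690 * 0.9400 * (1.4346 - 1) = 194.3634 kJ

194.3634 kJ


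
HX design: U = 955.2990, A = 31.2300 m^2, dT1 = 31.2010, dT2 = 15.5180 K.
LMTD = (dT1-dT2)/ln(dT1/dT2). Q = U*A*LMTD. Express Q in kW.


LMTD = 22.4540 K
Q = 955.2990 * 31.2300 * 22.4540 = 669892.9941 W = 669.8930 kW

669.8930 kW


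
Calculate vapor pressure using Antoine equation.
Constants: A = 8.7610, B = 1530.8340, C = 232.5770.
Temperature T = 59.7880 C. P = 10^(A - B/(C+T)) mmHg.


C+T = 292.3650
B/(C+T) = 5.2360
log10(P) = 8.7610 - 5.2360 = 3.5250
P = 10^3.5250 = 3349.3679 mmHg

3349.3679 mmHg


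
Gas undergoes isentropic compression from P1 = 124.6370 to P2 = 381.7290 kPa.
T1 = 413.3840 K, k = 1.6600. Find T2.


(k-1)/k = 0.3976
(P2/P1)^exp = 1.5605
T2 = 413.3840 * 1.5605 = 645.0978 K

645.0978 K


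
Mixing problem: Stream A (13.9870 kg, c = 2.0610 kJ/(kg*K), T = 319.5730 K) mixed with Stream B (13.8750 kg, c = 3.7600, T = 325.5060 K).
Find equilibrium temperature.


num = 26194.0450
den = 80.9972
Tf = 323.3944 K

323.3944 K


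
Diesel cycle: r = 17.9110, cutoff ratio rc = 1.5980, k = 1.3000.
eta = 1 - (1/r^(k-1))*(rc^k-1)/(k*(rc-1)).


r^(k-1) = 2.3765
rc^k = 1.8393
eta = 0.5457 = 54.5713%

54.5713%


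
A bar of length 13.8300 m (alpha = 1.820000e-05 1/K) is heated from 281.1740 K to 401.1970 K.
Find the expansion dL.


dT = 120.0230 K
dL = 1.820000e-05 * 13.8300 * 120.0230 = 0.030211 m
L_final = 13.860211 m

dL = 0.030211 m


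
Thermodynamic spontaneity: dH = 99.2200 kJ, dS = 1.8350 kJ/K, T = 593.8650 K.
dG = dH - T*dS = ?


T*dS = 593.8650 * 1.8350 = 1089.7423 kJ
dG = 99.2200 - 1089.7423 = -990.5223 kJ (spontaneous)

dG = -990.5223 kJ, spontaneous


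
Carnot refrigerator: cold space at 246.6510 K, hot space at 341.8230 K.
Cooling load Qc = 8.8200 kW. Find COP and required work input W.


COP = 246.6510 / 95.1720 = 2.5916
W = 8.8200 / 2.5916 = 3.4033 kW

COP = 2.5916, W = 3.4033 kW


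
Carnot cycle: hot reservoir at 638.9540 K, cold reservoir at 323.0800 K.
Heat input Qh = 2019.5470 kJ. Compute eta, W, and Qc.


eta = 1 - 323.0800/638.9540 = 0.4944
W = 0.4944 * 2019.5470 = 998.3855 kJ
Qc = 2019.5470 - 998.3855 = 1021.1615 kJ

eta = 49.4361%, W = 998.3855 kJ, Qc = 1021.1615 kJ


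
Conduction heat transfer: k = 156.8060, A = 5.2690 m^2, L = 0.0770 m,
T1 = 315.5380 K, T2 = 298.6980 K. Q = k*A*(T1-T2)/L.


dT = 16.8400 K
Q = 156.8060 * 5.2690 * 16.8400 / 0.0770 = 180693.3780 W

180693.3780 W


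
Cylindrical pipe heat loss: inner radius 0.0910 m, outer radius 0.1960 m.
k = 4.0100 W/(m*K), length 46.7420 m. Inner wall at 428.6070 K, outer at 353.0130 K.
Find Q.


dT = 75.5940 K
ln(ro/ri) = 0.7673
Q = 2*pi*4.0100*46.7420*75.5940 / 0.7673 = 116032.3384 W

116032.3384 W


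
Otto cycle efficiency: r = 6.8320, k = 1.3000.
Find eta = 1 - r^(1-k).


r^(k-1) = 1.7798
eta = 1 - 1/1.7798 = 0.4381 = 43.8130%

43.8130%


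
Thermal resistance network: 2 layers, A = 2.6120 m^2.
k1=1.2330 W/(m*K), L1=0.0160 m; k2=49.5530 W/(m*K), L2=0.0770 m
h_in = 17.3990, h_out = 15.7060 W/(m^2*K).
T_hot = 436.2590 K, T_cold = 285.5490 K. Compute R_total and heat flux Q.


R_conv_in = 1/(17.3990*2.6120) = 0.0220
R_1 = 0.0160/(1.2330*2.6120) = 0.0050
R_2 = 0.0770/(49.5530*2.6120) = 0.0006
R_conv_out = 1/(15.7060*2.6120) = 0.0244
R_total = 0.0519 K/W
Q = 150.7100 / 0.0519 = 2901.4548 W

R_total = 0.0519 K/W, Q = 2901.4548 W


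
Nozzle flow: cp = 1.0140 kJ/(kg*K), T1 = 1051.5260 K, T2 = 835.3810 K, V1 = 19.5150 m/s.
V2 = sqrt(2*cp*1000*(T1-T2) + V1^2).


dT = 216.1450 K
2*cp*1000*dT = 438342.0600
V1^2 = 380.8352
V2 = sqrt(438722.8952) = 662.3616 m/s

662.3616 m/s


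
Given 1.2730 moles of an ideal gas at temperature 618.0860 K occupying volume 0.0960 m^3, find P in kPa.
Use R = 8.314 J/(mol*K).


P = nRT/V = 1.2730 * 8.314 * 618.0860 / 0.0960
= 6541.6504 / 0.0960 = 68142.1916 Pa = 68.1422 kPa

68.1422 kPa


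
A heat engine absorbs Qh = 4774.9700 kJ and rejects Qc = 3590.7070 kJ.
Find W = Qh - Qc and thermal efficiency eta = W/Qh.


W = 4774.9700 - 3590.7070 = 1184.2630 kJ
eta = 1184.2630 / 4774.9700 = 0.2480 = 24.8015%

W = 1184.2630 kJ, eta = 24.8015%


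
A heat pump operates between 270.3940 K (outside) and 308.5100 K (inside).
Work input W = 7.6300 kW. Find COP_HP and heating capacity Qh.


COP = 308.5100 / 38.1160 = 8.0940
Qh = 8.0940 * 7.6300 = 61.7570 kW

COP = 8.0940, Qh = 61.7570 kW


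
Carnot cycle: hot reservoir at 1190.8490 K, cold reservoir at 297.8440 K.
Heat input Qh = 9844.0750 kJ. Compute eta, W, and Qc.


eta = 1 - 297.8440/1190.8490 = 0.7499
W = 0.7499 * 9844.0750 = 7381.9671 kJ
Qc = 9844.0750 - 7381.9671 = 2462.1079 kJ

eta = 74.9889%, W = 7381.9671 kJ, Qc = 2462.1079 kJ


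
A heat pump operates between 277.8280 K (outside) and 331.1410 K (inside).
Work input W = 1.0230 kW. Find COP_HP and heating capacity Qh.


COP = 331.1410 / 53.3130 = 6.2113
Qh = 6.2113 * 1.0230 = 6.3541 kW

COP = 6.2113, Qh = 6.3541 kW


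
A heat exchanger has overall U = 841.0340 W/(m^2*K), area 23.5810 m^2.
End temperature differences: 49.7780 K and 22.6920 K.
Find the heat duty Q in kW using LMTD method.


LMTD = 34.4798 K
Q = 841.0340 * 23.5810 * 34.4798 = 683818.5979 W = 683.8186 kW

683.8186 kW


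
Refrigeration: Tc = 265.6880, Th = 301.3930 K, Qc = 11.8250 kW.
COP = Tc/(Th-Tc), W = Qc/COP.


COP = 265.6880 / 35.7050 = 7.4412
W = 11.8250 / 7.4412 = 1.5891 kW

COP = 7.4412, W = 1.5891 kW


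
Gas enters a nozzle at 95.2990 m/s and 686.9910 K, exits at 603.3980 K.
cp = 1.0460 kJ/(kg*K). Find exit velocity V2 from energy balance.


dT = 83.5930 K
2*cp*1000*dT = 174876.5560
V1^2 = 9081.8994
V2 = sqrt(183958.4554) = 428.9038 m/s

428.9038 m/s


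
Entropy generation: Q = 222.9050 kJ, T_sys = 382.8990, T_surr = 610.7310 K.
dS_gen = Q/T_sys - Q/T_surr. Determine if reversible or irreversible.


dS_sys = 222.9050/382.8990 = 0.5822 kJ/K
dS_surr = -222.9050/610.7310 = -0.3650 kJ/K
dS_gen = 0.5822 - 0.3650 = 0.2172 kJ/K (irreversible)

dS_gen = 0.2172 kJ/K, irreversible


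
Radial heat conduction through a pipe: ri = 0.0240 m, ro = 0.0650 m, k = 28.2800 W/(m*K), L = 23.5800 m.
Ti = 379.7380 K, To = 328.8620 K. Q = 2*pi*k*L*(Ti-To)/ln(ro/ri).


dT = 50.8760 K
ln(ro/ri) = 0.9963
Q = 2*pi*28.2800*23.5800*50.8760 / 0.9963 = 213949.5248 W

213949.5248 W


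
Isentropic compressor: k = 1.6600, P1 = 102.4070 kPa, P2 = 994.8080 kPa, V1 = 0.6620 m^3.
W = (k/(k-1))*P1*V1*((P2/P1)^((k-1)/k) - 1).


(k-1)/k = 0.3976
(P2/P1)^exp = 2.4694
W = 2.5152 * 102.4070 * 0.6620 * (2.4694 - 1) = 250.5418 kJ

250.5418 kJ


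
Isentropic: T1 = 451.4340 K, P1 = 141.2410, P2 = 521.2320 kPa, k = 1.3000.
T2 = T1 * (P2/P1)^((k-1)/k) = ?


(k-1)/k = 0.2308
(P2/P1)^exp = 1.3516
T2 = 451.4340 * 1.3516 = 610.1781 K

610.1781 K


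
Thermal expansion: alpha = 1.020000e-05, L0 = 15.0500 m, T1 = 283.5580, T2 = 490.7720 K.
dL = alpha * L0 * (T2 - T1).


dT = 207.2140 K
dL = 1.020000e-05 * 15.0500 * 207.2140 = 0.031809 m
L_final = 15.081809 m

dL = 0.031809 m


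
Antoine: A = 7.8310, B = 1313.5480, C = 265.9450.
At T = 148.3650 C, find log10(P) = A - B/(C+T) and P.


C+T = 414.3100
B/(C+T) = 3.1704
log10(P) = 7.8310 - 3.1704 = 4.6606
P = 10^4.6606 = 45767.0321 mmHg

45767.0321 mmHg


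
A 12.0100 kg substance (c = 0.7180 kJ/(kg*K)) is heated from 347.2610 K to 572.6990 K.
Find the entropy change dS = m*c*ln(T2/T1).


T2/T1 = 1.6492
ln(T2/T1) = 0.5003
dS = 12.0100 * 0.7180 * 0.5003 = 4.3140 kJ/K

4.3140 kJ/K


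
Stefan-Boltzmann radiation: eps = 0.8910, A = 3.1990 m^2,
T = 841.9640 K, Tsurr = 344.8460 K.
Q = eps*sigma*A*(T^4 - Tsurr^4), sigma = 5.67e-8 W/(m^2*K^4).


T^4 = 5.0254e+11
Tsurr^4 = 1.4142e+10
Q = 0.8910 * 5.67e-8 * 3.1990 * 4.8840e+11 = 78931.9308 W

78931.9308 W


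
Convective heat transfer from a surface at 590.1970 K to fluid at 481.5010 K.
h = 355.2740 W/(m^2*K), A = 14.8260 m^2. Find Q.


dT = 108.6960 K
Q = 355.2740 * 14.8260 * 108.6960 = 572533.6064 W

572533.6064 W


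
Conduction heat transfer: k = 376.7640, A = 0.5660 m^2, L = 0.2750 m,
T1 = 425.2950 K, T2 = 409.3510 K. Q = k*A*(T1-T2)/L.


dT = 15.9440 K
Q = 376.7640 * 0.5660 * 15.9440 / 0.2750 = 12363.7559 W

12363.7559 W


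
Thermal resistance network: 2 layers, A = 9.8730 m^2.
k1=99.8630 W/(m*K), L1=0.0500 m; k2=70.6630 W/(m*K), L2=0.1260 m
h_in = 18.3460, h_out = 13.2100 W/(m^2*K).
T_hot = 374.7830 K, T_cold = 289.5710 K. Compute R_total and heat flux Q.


R_conv_in = 1/(18.3460*9.8730) = 0.0055
R_1 = 0.0500/(99.8630*9.8730) = 5.0713e-05
R_2 = 0.1260/(70.6630*9.8730) = 0.0002
R_conv_out = 1/(13.2100*9.8730) = 0.0077
R_total = 0.0134 K/W
Q = 85.2120 / 0.0134 = 6349.8115 W

R_total = 0.0134 K/W, Q = 6349.8115 W


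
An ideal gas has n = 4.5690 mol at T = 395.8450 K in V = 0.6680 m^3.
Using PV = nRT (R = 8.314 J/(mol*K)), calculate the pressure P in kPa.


P = nRT/V = 4.5690 * 8.314 * 395.8450 / 0.6680
= 15036.8318 / 0.6680 = 22510.2272 Pa = 22.5102 kPa

22.5102 kPa


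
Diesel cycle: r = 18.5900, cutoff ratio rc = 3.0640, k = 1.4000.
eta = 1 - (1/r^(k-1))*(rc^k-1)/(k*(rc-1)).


r^(k-1) = 3.2189
rc^k = 4.7952
eta = 0.5920 = 59.1979%

59.1979%


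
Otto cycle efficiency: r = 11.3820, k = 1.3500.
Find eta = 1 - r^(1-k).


r^(k-1) = 2.3425
eta = 1 - 1/2.3425 = 0.5731 = 57.3103%

57.3103%


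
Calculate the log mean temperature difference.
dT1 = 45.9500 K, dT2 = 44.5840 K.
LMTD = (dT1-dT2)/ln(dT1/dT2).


dT1/dT2 = 1.0306
ln(dT1/dT2) = 0.0302
LMTD = 1.3660 / 0.0302 = 45.2636 K

45.2636 K


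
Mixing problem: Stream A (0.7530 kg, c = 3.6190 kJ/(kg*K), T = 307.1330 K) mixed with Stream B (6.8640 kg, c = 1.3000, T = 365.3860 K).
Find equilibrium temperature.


num = 4097.3826
den = 11.6483
Tf = 351.7578 K

351.7578 K


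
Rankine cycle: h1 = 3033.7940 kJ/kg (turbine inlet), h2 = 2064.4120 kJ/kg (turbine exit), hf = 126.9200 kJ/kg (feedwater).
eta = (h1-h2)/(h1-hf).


W = 969.3820 kJ/kg
Q_in = 2906.8740 kJ/kg
eta = 0.3335 = 33.3479%

eta = 33.3479%


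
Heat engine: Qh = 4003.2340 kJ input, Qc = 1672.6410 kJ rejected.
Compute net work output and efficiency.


W = 4003.2340 - 1672.6410 = 2330.5930 kJ
eta = 2330.5930 / 4003.2340 = 0.5822 = 58.2178%

W = 2330.5930 kJ, eta = 58.2178%


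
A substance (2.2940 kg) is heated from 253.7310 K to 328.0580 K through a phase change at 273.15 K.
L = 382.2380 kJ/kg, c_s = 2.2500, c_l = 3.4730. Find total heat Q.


Q1 (sensible, solid) = 2.2940 * 2.2500 * 19.4190 = 100.2312 kJ
Q2 (latent) = 2.2940 * 382.2380 = 876.8540 kJ
Q3 (sensible, liquid) = 2.2940 * 3.4730 * 54.9080 = 437.4554 kJ
Q_total = 1414.5406 kJ

1414.5406 kJ


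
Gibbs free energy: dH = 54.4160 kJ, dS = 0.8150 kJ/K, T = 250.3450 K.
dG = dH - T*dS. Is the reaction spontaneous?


T*dS = 250.3450 * 0.8150 = 204.0312 kJ
dG = 54.4160 - 204.0312 = -149.6152 kJ (spontaneous)

dG = -149.6152 kJ, spontaneous


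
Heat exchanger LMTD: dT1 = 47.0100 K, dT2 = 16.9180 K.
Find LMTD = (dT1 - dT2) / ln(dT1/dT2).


dT1/dT2 = 2.7787
ln(dT1/dT2) = 1.0220
LMTD = 30.0920 / 1.0220 = 29.4447 K

29.4447 K


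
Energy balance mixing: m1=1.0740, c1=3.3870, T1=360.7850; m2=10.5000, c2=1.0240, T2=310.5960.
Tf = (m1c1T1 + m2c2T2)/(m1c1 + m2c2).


num = 4651.9334
den = 14.3896
Tf = 323.2836 K

323.2836 K


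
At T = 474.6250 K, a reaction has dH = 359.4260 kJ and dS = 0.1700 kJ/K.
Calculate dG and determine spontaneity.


T*dS = 474.6250 * 0.1700 = 80.6863 kJ
dG = 359.4260 - 80.6863 = 278.7397 kJ (non-spontaneous)

dG = 278.7397 kJ, non-spontaneous


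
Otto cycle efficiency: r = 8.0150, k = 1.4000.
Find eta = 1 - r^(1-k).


r^(k-1) = 2.2991
eta = 1 - 1/2.2991 = 0.5651 = 56.5051%

56.5051%


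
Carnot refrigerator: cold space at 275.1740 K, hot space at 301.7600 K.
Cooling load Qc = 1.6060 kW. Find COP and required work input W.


COP = 275.1740 / 26.5860 = 10.3503
W = 1.6060 / 10.3503 = 0.1552 kW

COP = 10.3503, W = 0.1552 kW


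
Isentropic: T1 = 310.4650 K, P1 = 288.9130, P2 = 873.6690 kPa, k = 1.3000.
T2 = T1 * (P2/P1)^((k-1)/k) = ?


(k-1)/k = 0.2308
(P2/P1)^exp = 1.2909
T2 = 310.4650 * 1.2909 = 400.7889 K

400.7889 K


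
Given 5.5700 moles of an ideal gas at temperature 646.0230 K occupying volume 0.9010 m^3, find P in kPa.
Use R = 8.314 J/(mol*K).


P = nRT/V = 5.5700 * 8.314 * 646.0230 / 0.9010
= 29916.6662 / 0.9010 = 33203.8470 Pa = 33.2038 kPa

33.2038 kPa


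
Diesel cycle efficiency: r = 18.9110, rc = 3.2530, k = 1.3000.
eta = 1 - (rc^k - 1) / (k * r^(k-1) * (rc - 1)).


r^(k-1) = 2.4155
rc^k = 4.6341
eta = 0.4863 = 48.6332%

48.6332%


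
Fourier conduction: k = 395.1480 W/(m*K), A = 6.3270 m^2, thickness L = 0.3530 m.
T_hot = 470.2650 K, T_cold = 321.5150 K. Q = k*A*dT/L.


dT = 148.7500 K
Q = 395.1480 * 6.3270 * 148.7500 / 0.3530 = 1053512.9820 W

1053512.9820 W


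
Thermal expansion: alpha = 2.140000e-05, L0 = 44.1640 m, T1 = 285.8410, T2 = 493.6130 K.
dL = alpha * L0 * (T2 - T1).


dT = 207.7720 K
dL = 2.140000e-05 * 44.1640 * 207.7720 = 0.196367 m
L_final = 44.360367 m

dL = 0.196367 m


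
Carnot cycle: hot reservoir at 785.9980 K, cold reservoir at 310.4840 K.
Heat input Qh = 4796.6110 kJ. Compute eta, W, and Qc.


eta = 1 - 310.4840/785.9980 = 0.6050
W = 0.6050 * 4796.6110 = 2901.8594 kJ
Qc = 4796.6110 - 2901.8594 = 1894.7516 kJ

eta = 60.4981%, W = 2901.8594 kJ, Qc = 1894.7516 kJ


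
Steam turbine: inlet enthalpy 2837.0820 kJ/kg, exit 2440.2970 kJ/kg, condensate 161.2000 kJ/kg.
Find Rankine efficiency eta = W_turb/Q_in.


W = 396.7850 kJ/kg
Q_in = 2675.8820 kJ/kg
eta = 0.1483 = 14.8282%

eta = 14.8282%


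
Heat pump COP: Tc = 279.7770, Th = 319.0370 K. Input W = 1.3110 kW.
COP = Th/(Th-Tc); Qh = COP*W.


COP = 319.0370 / 39.2600 = 8.1263
Qh = 8.1263 * 1.3110 = 10.6535 kW

COP = 8.1263, Qh = 10.6535 kW


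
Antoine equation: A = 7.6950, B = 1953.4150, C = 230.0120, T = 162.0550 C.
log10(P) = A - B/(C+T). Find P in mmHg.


C+T = 392.0670
B/(C+T) = 4.9823
log10(P) = 7.6950 - 4.9823 = 2.7127
P = 10^2.7127 = 516.0004 mmHg

516.0004 mmHg


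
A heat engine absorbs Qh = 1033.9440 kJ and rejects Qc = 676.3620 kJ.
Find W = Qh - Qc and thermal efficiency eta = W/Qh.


W = 1033.9440 - 676.3620 = 357.5820 kJ
eta = 357.5820 / 1033.9440 = 0.3458 = 34.5843%

W = 357.5820 kJ, eta = 34.5843%


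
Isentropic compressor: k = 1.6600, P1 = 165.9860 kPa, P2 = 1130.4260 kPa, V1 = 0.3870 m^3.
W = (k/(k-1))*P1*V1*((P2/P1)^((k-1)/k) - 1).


(k-1)/k = 0.3976
(P2/P1)^exp = 2.1442
W = 2.5152 * 165.9860 * 0.3870 * (2.1442 - 1) = 184.8587 kJ

184.8587 kJ


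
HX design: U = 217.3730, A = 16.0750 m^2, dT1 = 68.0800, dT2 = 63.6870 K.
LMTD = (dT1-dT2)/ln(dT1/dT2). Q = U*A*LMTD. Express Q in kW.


LMTD = 65.8591 K
Q = 217.3730 * 16.0750 * 65.8591 = 230129.4820 W = 230.1295 kW

230.1295 kW


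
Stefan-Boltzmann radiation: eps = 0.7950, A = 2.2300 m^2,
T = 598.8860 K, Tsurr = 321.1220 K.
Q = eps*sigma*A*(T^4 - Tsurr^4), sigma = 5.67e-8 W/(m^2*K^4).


T^4 = 1.2864e+11
Tsurr^4 = 1.0634e+10
Q = 0.7950 * 5.67e-8 * 2.2300 * 1.1801e+11 = 11862.0920 W

11862.0920 W


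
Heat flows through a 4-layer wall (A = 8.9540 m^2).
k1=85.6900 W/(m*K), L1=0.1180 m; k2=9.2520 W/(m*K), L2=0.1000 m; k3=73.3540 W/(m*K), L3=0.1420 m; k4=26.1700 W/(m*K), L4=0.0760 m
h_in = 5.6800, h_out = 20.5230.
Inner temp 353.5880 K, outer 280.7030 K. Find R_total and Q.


R_conv_in = 1/(5.6800*8.9540) = 0.0197
R_1 = 0.1180/(85.6900*8.9540) = 0.0002
R_2 = 0.1000/(9.2520*8.9540) = 0.0012
R_3 = 0.1420/(73.3540*8.9540) = 0.0002
R_4 = 0.0760/(26.1700*8.9540) = 0.0003
R_conv_out = 1/(20.5230*8.9540) = 0.0054
R_total = 0.0270 K/W
Q = 72.8850 / 0.0270 = 2698.8908 W

R_total = 0.0270 K/W, Q = 2698.8908 W


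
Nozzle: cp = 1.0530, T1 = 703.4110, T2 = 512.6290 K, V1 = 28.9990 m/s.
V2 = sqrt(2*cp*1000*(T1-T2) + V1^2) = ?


dT = 190.7820 K
2*cp*1000*dT = 401786.8920
V1^2 = 840.9420
V2 = sqrt(402627.8340) = 634.5296 m/s

634.5296 m/s


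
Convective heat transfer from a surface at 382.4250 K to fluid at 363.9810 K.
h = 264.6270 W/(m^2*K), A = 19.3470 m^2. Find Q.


dT = 18.4440 K
Q = 264.6270 * 19.3470 * 18.4440 = 94428.4582 W

94428.4582 W


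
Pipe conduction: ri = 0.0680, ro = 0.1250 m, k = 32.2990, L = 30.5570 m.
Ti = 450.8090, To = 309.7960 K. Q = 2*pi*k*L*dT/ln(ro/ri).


dT = 141.0130 K
ln(ro/ri) = 0.6088
Q = 2*pi*32.2990*30.5570*141.0130 / 0.6088 = 1436348.6295 W

1436348.6295 W


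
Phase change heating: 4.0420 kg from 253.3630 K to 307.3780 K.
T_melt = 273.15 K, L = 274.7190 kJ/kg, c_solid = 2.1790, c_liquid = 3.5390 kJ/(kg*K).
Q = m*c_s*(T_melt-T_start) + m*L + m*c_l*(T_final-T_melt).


Q1 (sensible, solid) = 4.0420 * 2.1790 * 19.7870 = 174.2744 kJ
Q2 (latent) = 4.0420 * 274.7190 = 1110.4142 kJ
Q3 (sensible, liquid) = 4.0420 * 3.5390 * 34.2280 = 489.6191 kJ
Q_total = 1774.3077 kJ

1774.3077 kJ


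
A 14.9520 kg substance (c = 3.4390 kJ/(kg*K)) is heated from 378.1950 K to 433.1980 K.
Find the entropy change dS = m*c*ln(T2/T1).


T2/T1 = 1.1454
ln(T2/T1) = 0.1358
dS = 14.9520 * 3.4390 * 0.1358 = 6.9821 kJ/K

6.9821 kJ/K


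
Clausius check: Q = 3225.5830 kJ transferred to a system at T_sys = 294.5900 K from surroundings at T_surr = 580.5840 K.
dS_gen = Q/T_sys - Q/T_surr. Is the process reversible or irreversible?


dS_sys = 3225.5830/294.5900 = 10.9494 kJ/K
dS_surr = -3225.5830/580.5840 = -5.5558 kJ/K
dS_gen = 10.9494 - 5.5558 = 5.3936 kJ/K (irreversible)

dS_gen = 5.3936 kJ/K, irreversible


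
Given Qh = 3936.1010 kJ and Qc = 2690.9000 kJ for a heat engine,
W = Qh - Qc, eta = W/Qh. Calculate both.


W = 3936.1010 - 2690.9000 = 1245.2010 kJ
eta = 1245.2010 / 3936.1010 = 0.3164 = 31.6354%

W = 1245.2010 kJ, eta = 31.6354%


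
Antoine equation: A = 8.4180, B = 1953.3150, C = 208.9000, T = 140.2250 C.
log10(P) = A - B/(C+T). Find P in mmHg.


C+T = 349.1250
B/(C+T) = 5.5949
log10(P) = 8.4180 - 5.5949 = 2.8231
P = 10^2.8231 = 665.4459 mmHg

665.4459 mmHg


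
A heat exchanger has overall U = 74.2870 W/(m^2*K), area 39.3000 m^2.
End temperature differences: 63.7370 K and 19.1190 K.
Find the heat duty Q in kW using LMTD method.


LMTD = 37.0556 K
Q = 74.2870 * 39.3000 * 37.0556 = 108183.0387 W = 108.1830 kW

108.1830 kW


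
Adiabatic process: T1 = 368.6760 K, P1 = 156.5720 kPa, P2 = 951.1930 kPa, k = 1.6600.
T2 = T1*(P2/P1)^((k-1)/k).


(k-1)/k = 0.3976
(P2/P1)^exp = 2.0490
T2 = 368.6760 * 2.0490 = 755.4028 K

755.4028 K


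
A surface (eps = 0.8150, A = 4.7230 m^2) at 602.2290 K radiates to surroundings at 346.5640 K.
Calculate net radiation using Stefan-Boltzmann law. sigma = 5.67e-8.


T^4 = 1.3154e+11
Tsurr^4 = 1.4426e+10
Q = 0.8150 * 5.67e-8 * 4.7230 * 1.1711e+11 = 25559.7362 W

25559.7362 W


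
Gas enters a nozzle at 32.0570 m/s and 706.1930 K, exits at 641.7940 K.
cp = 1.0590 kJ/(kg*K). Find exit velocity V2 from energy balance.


dT = 64.3990 K
2*cp*1000*dT = 136397.0820
V1^2 = 1027.6512
V2 = sqrt(137424.7332) = 370.7084 m/s

370.7084 m/s


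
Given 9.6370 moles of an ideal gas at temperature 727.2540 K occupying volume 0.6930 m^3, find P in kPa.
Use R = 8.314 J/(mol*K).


P = nRT/V = 9.6370 * 8.314 * 727.2540 / 0.6930
= 58269.0581 / 0.6930 = 84082.3349 Pa = 84.0823 kPa

84.0823 kPa


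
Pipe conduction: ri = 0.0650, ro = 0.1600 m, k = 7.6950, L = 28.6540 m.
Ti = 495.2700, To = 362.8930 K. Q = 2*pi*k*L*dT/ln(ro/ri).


dT = 132.3770 K
ln(ro/ri) = 0.9008
Q = 2*pi*7.6950*28.6540*132.3770 / 0.9008 = 203593.7272 W

203593.7272 W


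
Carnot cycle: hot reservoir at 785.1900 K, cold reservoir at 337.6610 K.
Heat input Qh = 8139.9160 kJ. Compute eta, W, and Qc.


eta = 1 - 337.6610/785.1900 = 0.5700
W = 0.5700 * 8139.9160 = 4639.4484 kJ
Qc = 8139.9160 - 4639.4484 = 3500.4676 kJ

eta = 56.9963%, W = 4639.4484 kJ, Qc = 3500.4676 kJ


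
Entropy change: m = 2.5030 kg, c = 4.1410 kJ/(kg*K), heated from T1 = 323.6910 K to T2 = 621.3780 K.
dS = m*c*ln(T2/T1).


T2/T1 = 1.9197
ln(T2/T1) = 0.6522
dS = 2.5030 * 4.1410 * 0.6522 = 6.7595 kJ/K

6.7595 kJ/K


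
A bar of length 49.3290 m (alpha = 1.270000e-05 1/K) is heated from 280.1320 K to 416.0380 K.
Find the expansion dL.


dT = 135.9060 K
dL = 1.270000e-05 * 49.3290 * 135.9060 = 0.085142 m
L_final = 49.414142 m

dL = 0.085142 m


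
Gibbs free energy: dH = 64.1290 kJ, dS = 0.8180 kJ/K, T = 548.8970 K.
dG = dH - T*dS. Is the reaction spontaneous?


T*dS = 548.8970 * 0.8180 = 448.9977 kJ
dG = 64.1290 - 448.9977 = -384.8687 kJ (spontaneous)

dG = -384.8687 kJ, spontaneous


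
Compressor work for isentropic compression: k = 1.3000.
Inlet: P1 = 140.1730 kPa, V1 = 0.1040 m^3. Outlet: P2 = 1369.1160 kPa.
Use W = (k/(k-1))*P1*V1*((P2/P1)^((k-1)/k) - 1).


(k-1)/k = 0.2308
(P2/P1)^exp = 1.6920
W = 4.3333 * 140.1730 * 0.1040 * (1.6920 - 1) = 43.7169 kJ

43.7169 kJ


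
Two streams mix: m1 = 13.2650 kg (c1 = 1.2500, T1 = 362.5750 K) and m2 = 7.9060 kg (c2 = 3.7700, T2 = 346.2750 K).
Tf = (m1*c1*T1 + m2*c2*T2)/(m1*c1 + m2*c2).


num = 16332.8878
den = 46.3869
Tf = 352.1015 K

352.1015 K


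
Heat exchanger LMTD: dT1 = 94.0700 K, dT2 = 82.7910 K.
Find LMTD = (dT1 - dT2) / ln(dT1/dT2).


dT1/dT2 = 1.1362
ln(dT1/dT2) = 0.1277
LMTD = 11.2790 / 0.1277 = 88.3105 K

88.3105 K


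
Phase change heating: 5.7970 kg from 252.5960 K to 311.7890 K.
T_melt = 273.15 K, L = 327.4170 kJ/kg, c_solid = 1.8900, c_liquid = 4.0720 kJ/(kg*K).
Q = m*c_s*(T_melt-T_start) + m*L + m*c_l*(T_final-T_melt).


Q1 (sensible, solid) = 5.7970 * 1.8900 * 20.5540 = 225.1964 kJ
Q2 (latent) = 5.7970 * 327.4170 = 1898.0363 kJ
Q3 (sensible, liquid) = 5.7970 * 4.0720 * 38.6390 = 912.0884 kJ
Q_total = 3035.3212 kJ

3035.3212 kJ


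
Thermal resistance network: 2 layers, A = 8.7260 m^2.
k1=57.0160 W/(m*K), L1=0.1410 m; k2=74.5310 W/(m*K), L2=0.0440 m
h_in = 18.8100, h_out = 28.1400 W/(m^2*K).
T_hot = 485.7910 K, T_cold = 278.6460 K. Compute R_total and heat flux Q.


R_conv_in = 1/(18.8100*8.7260) = 0.0061
R_1 = 0.1410/(57.0160*8.7260) = 0.0003
R_2 = 0.0440/(74.5310*8.7260) = 6.7655e-05
R_conv_out = 1/(28.1400*8.7260) = 0.0041
R_total = 0.0105 K/W
Q = 207.1450 / 0.0105 = 19697.9619 W

R_total = 0.0105 K/W, Q = 19697.9619 W


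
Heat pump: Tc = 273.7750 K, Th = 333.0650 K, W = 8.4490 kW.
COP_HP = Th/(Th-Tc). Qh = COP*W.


COP = 333.0650 / 59.2900 = 5.6176
Qh = 5.6176 * 8.4490 = 47.4627 kW

COP = 5.6176, Qh = 47.4627 kW


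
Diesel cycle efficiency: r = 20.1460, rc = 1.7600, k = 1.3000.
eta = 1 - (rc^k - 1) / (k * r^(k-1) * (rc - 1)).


r^(k-1) = 2.4618
rc^k = 2.0853
eta = 0.5538 = 55.3797%

55.3797%


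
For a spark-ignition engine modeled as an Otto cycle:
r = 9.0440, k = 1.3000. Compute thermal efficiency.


r^(k-1) = 1.9360
eta = 1 - 1/1.9360 = 0.4835 = 48.3474%

48.3474%


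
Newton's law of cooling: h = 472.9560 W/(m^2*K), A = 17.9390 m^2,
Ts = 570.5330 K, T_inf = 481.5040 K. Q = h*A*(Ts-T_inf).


dT = 89.0290 K
Q = 472.9560 * 17.9390 * 89.0290 = 755353.8802 W

755353.8802 W


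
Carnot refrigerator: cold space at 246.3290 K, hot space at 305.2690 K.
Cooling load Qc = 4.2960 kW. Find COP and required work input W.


COP = 246.3290 / 58.9400 = 4.1793
W = 4.2960 / 4.1793 = 1.0279 kW

COP = 4.1793, W = 1.0279 kW


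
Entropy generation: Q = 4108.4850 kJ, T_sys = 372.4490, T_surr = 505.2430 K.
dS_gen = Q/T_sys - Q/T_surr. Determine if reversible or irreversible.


dS_sys = 4108.4850/372.4490 = 11.0310 kJ/K
dS_surr = -4108.4850/505.2430 = -8.1317 kJ/K
dS_gen = 11.0310 - 8.1317 = 2.8993 kJ/K (irreversible)

dS_gen = 2.8993 kJ/K, irreversible


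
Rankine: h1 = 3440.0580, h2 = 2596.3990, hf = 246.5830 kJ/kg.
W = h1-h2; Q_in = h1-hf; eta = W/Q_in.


W = 843.6590 kJ/kg
Q_in = 3193.4750 kJ/kg
eta = 0.2642 = 26.4182%

eta = 26.4182%


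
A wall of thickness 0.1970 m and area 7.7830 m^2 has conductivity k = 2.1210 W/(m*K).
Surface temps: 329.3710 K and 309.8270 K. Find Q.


dT = 19.5440 K
Q = 2.1210 * 7.7830 * 19.5440 / 0.1970 = 1637.7022 W

1637.7022 W


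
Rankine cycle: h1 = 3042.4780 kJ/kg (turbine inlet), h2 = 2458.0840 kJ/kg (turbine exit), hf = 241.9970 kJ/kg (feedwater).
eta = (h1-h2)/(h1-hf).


W = 584.3940 kJ/kg
Q_in = 2800.4810 kJ/kg
eta = 0.2087 = 20.8676%

eta = 20.8676%


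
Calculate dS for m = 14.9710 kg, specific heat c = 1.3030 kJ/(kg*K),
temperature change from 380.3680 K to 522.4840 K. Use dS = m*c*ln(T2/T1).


T2/T1 = 1.3736
ln(T2/T1) = 0.3175
dS = 14.9710 * 1.3030 * 0.3175 = 6.1927 kJ/K

6.1927 kJ/K


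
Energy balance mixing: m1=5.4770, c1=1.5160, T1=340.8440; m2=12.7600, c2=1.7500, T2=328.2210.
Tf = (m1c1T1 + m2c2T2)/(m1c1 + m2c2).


num = 10159.2477
den = 30.6331
Tf = 331.6425 K

331.6425 K


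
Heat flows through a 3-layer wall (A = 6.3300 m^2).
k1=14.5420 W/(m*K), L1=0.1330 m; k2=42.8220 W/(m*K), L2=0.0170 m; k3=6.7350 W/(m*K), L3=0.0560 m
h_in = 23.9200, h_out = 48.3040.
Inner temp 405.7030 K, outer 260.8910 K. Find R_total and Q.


R_conv_in = 1/(23.9200*6.3300) = 0.0066
R_1 = 0.1330/(14.5420*6.3300) = 0.0014
R_2 = 0.0170/(42.8220*6.3300) = 6.2716e-05
R_3 = 0.0560/(6.7350*6.3300) = 0.0013
R_conv_out = 1/(48.3040*6.3300) = 0.0033
R_total = 0.0127 K/W
Q = 144.8120 / 0.0127 = 11406.0771 W

R_total = 0.0127 K/W, Q = 11406.0771 W


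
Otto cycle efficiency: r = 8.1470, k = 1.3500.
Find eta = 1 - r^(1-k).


r^(k-1) = 2.0838
eta = 1 - 1/2.0838 = 0.5201 = 52.0100%

52.0100%


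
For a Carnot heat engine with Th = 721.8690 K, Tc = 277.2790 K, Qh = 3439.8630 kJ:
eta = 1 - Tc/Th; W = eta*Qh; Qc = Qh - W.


eta = 1 - 277.2790/721.8690 = 0.6159
W = 0.6159 * 3439.8630 = 2118.5682 kJ
Qc = 3439.8630 - 2118.5682 = 1321.2948 kJ

eta = 61.5887%, W = 2118.5682 kJ, Qc = 1321.2948 kJ


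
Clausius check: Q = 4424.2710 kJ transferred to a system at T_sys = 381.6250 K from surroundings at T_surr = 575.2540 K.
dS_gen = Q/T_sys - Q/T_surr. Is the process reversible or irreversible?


dS_sys = 4424.2710/381.6250 = 11.5932 kJ/K
dS_surr = -4424.2710/575.2540 = -7.6910 kJ/K
dS_gen = 11.5932 - 7.6910 = 3.9023 kJ/K (irreversible)

dS_gen = 3.9023 kJ/K, irreversible


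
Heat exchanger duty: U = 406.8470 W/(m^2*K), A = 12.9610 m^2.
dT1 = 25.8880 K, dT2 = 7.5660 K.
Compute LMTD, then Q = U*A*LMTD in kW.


LMTD = 14.8945 K
Q = 406.8470 * 12.9610 * 14.8945 = 78541.0654 W = 78.5411 kW

78.5411 kW


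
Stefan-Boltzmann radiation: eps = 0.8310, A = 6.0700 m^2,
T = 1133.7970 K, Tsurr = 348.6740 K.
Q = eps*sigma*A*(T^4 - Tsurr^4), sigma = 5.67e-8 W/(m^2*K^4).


T^4 = 1.6525e+12
Tsurr^4 = 1.4780e+10
Q = 0.8310 * 5.67e-8 * 6.0700 * 1.6377e+12 = 468394.8762 W

468394.8762 W


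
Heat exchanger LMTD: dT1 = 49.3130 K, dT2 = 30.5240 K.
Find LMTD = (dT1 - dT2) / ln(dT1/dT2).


dT1/dT2 = 1.6155
ln(dT1/dT2) = 0.4797
LMTD = 18.7890 / 0.4797 = 39.1703 K

39.1703 K
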